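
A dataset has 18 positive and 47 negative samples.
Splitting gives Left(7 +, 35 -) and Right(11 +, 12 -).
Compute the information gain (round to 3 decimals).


H(parent) = 0.8512. H(left) = 0.6500, H(right) = 0.9986. Weighted = (42/65)*0.6500 + (23/65)*0.9986 = 0.7734. IG = 0.8512 - 0.7734 = 0.0778, which rounds to 0.078.

0.078


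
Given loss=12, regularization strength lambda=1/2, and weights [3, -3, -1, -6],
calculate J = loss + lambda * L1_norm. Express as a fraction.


L1 norm = sum(|w|) = 13. J = 12 + 1/2 * 13 = 37/2.

37/2


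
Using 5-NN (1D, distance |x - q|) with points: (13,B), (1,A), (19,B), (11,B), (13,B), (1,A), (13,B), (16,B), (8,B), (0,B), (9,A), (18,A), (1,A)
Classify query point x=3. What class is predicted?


Distances: |13-3|=10, |1-3|=2, |19-3|=16, |11-3|=8, |13-3|=10, |1-3|=2, |13-3|=10, |16-3|=13, |8-3|=5, |0-3|=3, |9-3|=6, |18-3|=15, |1-3|=2. 5 nearest: (1,A), (1,A), (1,A), (0,B), (8,B). Counts: {'A': 3, 'B': 2}. Majority class: A.

A


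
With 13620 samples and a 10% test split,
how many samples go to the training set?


Test set = 13620 * 10% = 1362. Training set = 13620 - 1362 = 12258.

12258


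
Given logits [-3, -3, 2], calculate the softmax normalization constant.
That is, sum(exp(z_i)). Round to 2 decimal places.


Denom = e^-3=0.0498 + e^-3=0.0498 + e^2=7.3891. Sum = 7.4887, which rounds to 7.49.

7.49


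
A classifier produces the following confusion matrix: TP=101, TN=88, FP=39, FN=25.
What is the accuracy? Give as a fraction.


Accuracy = (TP + TN) / (TP + TN + FP + FN) = (101 + 88) / 253 = 189/253.

189/253


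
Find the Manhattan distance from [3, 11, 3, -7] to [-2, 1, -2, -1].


d = sum of absolute differences: |3--2|=5 + |11-1|=10 + |3--2|=5 + |-7--1|=6 = 26.

26


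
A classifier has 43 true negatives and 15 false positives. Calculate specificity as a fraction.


Specificity = TN / (TN + FP) = 43 / 58 = 43/58.

43/58


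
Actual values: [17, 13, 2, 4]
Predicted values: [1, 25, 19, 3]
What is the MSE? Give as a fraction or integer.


MSE = (1/4) * ((17-1)^2=256 + (13-25)^2=144 + (2-19)^2=289 + (4-3)^2=1). Sum = 690. MSE = 345/2.

345/2


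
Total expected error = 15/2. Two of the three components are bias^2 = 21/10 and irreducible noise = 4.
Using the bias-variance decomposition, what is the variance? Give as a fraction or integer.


Total error = bias^2 + variance + irreducible noise. So variance = 15/2 - 21/10 - 4 = 7/5.

7/5


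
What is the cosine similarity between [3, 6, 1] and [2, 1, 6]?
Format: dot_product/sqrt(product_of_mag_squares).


dot = 18. |a|^2 = 46, |b|^2 = 41. cos = 18/sqrt(1886).

18/sqrt(1886)


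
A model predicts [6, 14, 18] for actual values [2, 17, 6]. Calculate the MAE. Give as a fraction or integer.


MAE = (1/3) * (|2-6|=4 + |17-14|=3 + |6-18|=12). Sum = 19. MAE = 19/3.

19/3


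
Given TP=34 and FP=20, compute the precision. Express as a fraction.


Precision = TP / (TP + FP) = 34 / 54 = 17/27.

17/27


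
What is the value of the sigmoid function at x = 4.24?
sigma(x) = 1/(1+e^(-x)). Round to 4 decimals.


sigma(4.24) = 1/(1+e^(-4.24)) = 1/(1+0.014408) = 1/1.014408 = 0.9858.

0.9858


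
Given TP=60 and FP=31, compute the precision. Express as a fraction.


Precision = TP / (TP + FP) = 60 / 91 = 60/91.

60/91


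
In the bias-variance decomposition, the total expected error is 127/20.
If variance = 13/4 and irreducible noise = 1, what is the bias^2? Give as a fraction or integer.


Total error = bias^2 + variance + irreducible noise. So bias^2 = 127/20 - 13/4 - 1 = 21/10.

21/10


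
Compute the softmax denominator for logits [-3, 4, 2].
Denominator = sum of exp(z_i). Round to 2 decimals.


Denom = e^-3=0.0498 + e^4=54.5982 + e^2=7.3891. Sum = 62.0371, which rounds to 62.04.

62.04


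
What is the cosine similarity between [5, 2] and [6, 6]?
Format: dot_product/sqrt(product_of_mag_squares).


dot = 42. |a|^2 = 29, |b|^2 = 72. cos = 42/sqrt(2088).

42/sqrt(2088)


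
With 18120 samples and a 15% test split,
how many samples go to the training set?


Test set = 18120 * 15% = 2718. Training set = 18120 - 2718 = 15402.

15402


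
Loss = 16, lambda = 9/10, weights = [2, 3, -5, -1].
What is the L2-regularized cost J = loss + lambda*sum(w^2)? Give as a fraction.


L2 sq norm = sum(w^2) = 39. J = 16 + 9/10 * 39 = 511/10.

511/10


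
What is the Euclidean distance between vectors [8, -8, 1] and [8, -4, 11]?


d = sqrt(sum of squared differences). (8-8)^2=0, (-8--4)^2=16, (1-11)^2=100. Sum = 116.

sqrt(116)


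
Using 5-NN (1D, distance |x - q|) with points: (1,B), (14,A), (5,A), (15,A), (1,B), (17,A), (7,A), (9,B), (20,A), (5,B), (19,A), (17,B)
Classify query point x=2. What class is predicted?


Distances: |1-2|=1, |14-2|=12, |5-2|=3, |15-2|=13, |1-2|=1, |17-2|=15, |7-2|=5, |9-2|=7, |20-2|=18, |5-2|=3, |19-2|=17, |17-2|=15. 5 nearest: (1,B), (1,B), (5,A), (5,B), (7,A). Counts: {'B': 3, 'A': 2}. Majority class: B.

B


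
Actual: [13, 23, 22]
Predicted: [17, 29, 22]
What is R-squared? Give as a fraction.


Mean(y) = 58/3. SS_res = 52. SS_tot = 182/3. R^2 = 1 - 52/(182/3) = 1/7.

1/7


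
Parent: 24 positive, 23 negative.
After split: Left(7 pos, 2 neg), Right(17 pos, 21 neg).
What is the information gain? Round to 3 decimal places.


H(parent) = 0.9997. H(left) = 0.7642, H(right) = 0.9920. Weighted = (9/47)*0.7642 + (38/47)*0.9920 = 0.9484. IG = 0.9997 - 0.9484 = 0.0513, which rounds to 0.051.

0.051


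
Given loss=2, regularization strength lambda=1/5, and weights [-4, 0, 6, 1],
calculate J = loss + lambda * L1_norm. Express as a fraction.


L1 norm = sum(|w|) = 11. J = 2 + 1/5 * 11 = 21/5.

21/5


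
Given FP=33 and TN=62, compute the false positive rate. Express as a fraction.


FPR = FP / (FP + TN) = 33 / 95 = 33/95.

33/95


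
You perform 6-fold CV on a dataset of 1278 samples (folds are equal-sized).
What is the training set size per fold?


Each validation fold has 1278/6 = 213 samples. Training set = 1278 - 213 = 1065.

1065


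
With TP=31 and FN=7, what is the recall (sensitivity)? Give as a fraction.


Recall = TP / (TP + FN) = 31 / 38 = 31/38.

31/38


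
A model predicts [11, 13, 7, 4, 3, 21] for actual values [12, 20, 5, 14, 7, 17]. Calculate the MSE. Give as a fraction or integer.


MSE = (1/6) * ((12-11)^2=1 + (20-13)^2=49 + (5-7)^2=4 + (14-4)^2=100 + (7-3)^2=16 + (17-21)^2=16). Sum = 186. MSE = 31.

31


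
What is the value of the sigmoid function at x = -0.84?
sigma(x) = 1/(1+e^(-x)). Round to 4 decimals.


sigma(-0.84) = 1/(1+e^(0.84)) = 1/(1+2.316367) = 1/3.316367 = 0.3015.

0.3015


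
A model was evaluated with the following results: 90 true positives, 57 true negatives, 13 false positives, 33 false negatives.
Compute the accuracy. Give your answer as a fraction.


Accuracy = (TP + TN) / (TP + TN + FP + FN) = (90 + 57) / 193 = 147/193.

147/193


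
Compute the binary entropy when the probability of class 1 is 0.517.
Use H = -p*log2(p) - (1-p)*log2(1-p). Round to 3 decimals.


H = -0.517*log2(0.517) - 0.483*log2(0.483) = 0.999.

0.999


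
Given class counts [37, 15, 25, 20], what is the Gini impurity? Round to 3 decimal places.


Total = 97. Proportions: 37/97, 15/97, 25/97, 20/97. sum(p_i^2) = 0.2784. Gini = 1 - 0.2784 = 0.7216, which rounds to 0.722.

0.722


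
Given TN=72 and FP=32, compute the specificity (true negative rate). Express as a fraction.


Specificity = TN / (TN + FP) = 72 / 104 = 9/13.

9/13


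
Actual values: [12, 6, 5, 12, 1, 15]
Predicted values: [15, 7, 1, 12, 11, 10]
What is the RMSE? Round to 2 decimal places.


MSE = 25.1667. RMSE = sqrt(25.1667) = 5.02.

5.02


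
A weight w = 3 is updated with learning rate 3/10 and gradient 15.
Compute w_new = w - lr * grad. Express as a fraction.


w_new = 3 - 3/10 * 15 = 3 - 9/2 = -3/2.

-3/2


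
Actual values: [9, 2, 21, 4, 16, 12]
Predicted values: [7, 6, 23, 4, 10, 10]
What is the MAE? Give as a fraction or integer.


MAE = (1/6) * (|9-7|=2 + |2-6|=4 + |21-23|=2 + |4-4|=0 + |16-10|=6 + |12-10|=2). Sum = 16. MAE = 8/3.

8/3


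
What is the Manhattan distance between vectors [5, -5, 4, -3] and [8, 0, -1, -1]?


d = sum of absolute differences: |5-8|=3 + |-5-0|=5 + |4--1|=5 + |-3--1|=2 = 15.

15


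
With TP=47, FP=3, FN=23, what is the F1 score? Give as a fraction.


Precision = 47/50 = 47/50. Recall = 47/70 = 47/70. F1 = 2*P*R/(P+R) = 47/60.

47/60


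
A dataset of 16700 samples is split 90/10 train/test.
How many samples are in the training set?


Test set = 16700 * 10% = 1670. Training set = 16700 - 1670 = 15030.

15030


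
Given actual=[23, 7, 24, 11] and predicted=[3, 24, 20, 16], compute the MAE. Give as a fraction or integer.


MAE = (1/4) * (|23-3|=20 + |7-24|=17 + |24-20|=4 + |11-16|=5). Sum = 46. MAE = 23/2.

23/2


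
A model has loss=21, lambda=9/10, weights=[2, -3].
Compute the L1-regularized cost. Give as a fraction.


L1 norm = sum(|w|) = 5. J = 21 + 9/10 * 5 = 51/2.

51/2


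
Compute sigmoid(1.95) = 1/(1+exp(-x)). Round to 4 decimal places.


sigma(1.95) = 1/(1+e^(-1.95)) = 1/(1+0.142274) = 1/1.142274 = 0.8754.

0.8754


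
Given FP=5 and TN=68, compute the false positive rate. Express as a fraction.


FPR = FP / (FP + TN) = 5 / 73 = 5/73.

5/73


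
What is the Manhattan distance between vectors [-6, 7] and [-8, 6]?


d = sum of absolute differences: |-6--8|=2 + |7-6|=1 = 3.

3


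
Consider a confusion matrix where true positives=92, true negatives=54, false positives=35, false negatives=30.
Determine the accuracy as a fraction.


Accuracy = (TP + TN) / (TP + TN + FP + FN) = (92 + 54) / 211 = 146/211.

146/211


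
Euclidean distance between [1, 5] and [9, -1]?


d = sqrt(sum of squared differences). (1-9)^2=64, (5--1)^2=36. Sum = 100.

10


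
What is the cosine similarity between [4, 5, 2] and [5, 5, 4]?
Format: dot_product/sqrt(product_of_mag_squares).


dot = 53. |a|^2 = 45, |b|^2 = 66. cos = 53/sqrt(2970).

53/sqrt(2970)


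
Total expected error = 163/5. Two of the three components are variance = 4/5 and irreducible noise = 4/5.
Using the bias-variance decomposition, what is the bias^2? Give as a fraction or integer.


Total error = bias^2 + variance + irreducible noise. So bias^2 = 163/5 - 4/5 - 4/5 = 31.

31


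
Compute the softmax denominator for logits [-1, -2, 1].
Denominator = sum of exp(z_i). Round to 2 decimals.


Denom = e^-1=0.3679 + e^-2=0.1353 + e^1=2.7183. Sum = 3.2215, which rounds to 3.22.

3.22


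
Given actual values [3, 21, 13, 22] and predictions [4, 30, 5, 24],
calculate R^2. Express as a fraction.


Mean(y) = 59/4. SS_res = 150. SS_tot = 931/4. R^2 = 1 - 150/(931/4) = 331/931.

331/931


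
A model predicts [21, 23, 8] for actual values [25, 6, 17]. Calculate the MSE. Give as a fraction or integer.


MSE = (1/3) * ((25-21)^2=16 + (6-23)^2=289 + (17-8)^2=81). Sum = 386. MSE = 386/3.

386/3


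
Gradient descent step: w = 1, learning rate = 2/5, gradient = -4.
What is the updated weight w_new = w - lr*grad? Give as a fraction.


w_new = 1 - 2/5 * -4 = 1 - -8/5 = 13/5.

13/5


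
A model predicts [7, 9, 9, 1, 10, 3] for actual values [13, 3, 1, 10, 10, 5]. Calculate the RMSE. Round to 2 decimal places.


MSE = 36.8333. RMSE = sqrt(36.8333) = 6.07.

6.07


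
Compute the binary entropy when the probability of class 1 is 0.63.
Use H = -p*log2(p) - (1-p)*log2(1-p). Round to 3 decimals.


H = -0.63*log2(0.63) - 0.37*log2(0.37) = 0.951.

0.951


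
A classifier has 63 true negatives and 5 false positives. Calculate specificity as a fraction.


Specificity = TN / (TN + FP) = 63 / 68 = 63/68.

63/68


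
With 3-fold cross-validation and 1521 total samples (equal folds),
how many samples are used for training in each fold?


Each validation fold has 1521/3 = 507 samples. Training set = 1521 - 507 = 1014.

1014


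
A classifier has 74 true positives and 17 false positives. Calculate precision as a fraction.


Precision = TP / (TP + FP) = 74 / 91 = 74/91.

74/91


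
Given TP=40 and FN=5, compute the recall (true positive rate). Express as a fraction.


Recall = TP / (TP + FN) = 40 / 45 = 8/9.

8/9


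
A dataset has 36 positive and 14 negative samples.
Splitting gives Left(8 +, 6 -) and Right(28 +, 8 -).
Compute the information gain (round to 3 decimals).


H(parent) = 0.8555. H(left) = 0.9852, H(right) = 0.7642. Weighted = (14/50)*0.9852 + (36/50)*0.7642 = 0.8261. IG = 0.8555 - 0.8261 = 0.0294, which rounds to 0.029.

0.029


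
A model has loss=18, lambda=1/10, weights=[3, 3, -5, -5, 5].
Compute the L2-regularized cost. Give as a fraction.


L2 sq norm = sum(w^2) = 93. J = 18 + 1/10 * 93 = 273/10.

273/10


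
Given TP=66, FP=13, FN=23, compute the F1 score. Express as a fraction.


Precision = 66/79 = 66/79. Recall = 66/89 = 66/89. F1 = 2*P*R/(P+R) = 11/14.

11/14


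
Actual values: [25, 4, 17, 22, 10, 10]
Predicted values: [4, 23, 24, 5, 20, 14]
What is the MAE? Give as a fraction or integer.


MAE = (1/6) * (|25-4|=21 + |4-23|=19 + |17-24|=7 + |22-5|=17 + |10-20|=10 + |10-14|=4). Sum = 78. MAE = 13.

13


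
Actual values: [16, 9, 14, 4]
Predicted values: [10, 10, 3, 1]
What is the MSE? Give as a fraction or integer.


MSE = (1/4) * ((16-10)^2=36 + (9-10)^2=1 + (14-3)^2=121 + (4-1)^2=9). Sum = 167. MSE = 167/4.

167/4


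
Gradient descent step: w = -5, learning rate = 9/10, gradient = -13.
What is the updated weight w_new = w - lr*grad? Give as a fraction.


w_new = -5 - 9/10 * -13 = -5 - -117/10 = 67/10.

67/10


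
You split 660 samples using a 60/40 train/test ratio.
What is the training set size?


Test set = 660 * 40% = 264. Training set = 660 - 264 = 396.

396


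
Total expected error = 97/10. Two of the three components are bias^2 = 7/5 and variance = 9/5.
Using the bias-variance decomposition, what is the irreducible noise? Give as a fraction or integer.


Total error = bias^2 + variance + irreducible noise. So irreducible noise = 97/10 - 7/5 - 9/5 = 13/2.

13/2


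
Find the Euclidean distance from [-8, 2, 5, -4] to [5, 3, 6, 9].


d = sqrt(sum of squared differences). (-8-5)^2=169, (2-3)^2=1, (5-6)^2=1, (-4-9)^2=169. Sum = 340.

sqrt(340)


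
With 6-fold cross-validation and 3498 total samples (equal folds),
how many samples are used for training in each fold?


Each validation fold has 3498/6 = 583 samples. Training set = 3498 - 583 = 2915.

2915


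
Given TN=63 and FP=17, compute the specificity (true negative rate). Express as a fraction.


Specificity = TN / (TN + FP) = 63 / 80 = 63/80.

63/80


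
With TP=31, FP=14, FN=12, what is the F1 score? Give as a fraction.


Precision = 31/45 = 31/45. Recall = 31/43 = 31/43. F1 = 2*P*R/(P+R) = 31/44.

31/44


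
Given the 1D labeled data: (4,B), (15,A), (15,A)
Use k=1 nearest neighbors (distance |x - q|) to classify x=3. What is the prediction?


Distances: |4-3|=1, |15-3|=12, |15-3|=12. 1 nearest: (4,B). Counts: {'B': 1}. Majority class: B.

B


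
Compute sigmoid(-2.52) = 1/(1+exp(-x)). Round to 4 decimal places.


sigma(-2.52) = 1/(1+e^(2.52)) = 1/(1+12.428597) = 1/13.428597 = 0.0745.

0.0745


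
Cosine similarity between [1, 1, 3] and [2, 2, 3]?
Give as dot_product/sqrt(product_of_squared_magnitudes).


dot = 13. |a|^2 = 11, |b|^2 = 17. cos = 13/sqrt(187).

13/sqrt(187)


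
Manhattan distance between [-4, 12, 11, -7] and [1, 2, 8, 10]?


d = sum of absolute differences: |-4-1|=5 + |12-2|=10 + |11-8|=3 + |-7-10|=17 = 35.

35


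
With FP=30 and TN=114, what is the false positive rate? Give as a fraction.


FPR = FP / (FP + TN) = 30 / 144 = 5/24.

5/24


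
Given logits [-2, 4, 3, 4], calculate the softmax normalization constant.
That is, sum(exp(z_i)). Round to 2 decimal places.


Denom = e^-2=0.1353 + e^4=54.5982 + e^3=20.0855 + e^4=54.5982. Sum = 129.4172, which rounds to 129.42.

129.42


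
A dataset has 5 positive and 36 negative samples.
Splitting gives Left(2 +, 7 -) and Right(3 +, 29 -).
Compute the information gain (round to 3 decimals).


H(parent) = 0.5349. H(left) = 0.7642, H(right) = 0.4489. Weighted = (9/41)*0.7642 + (32/41)*0.4489 = 0.5181. IG = 0.5349 - 0.5181 = 0.0168, which rounds to 0.017.

0.017


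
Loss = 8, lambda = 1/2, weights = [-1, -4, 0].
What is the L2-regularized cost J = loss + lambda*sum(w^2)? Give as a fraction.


L2 sq norm = sum(w^2) = 17. J = 8 + 1/2 * 17 = 33/2.

33/2


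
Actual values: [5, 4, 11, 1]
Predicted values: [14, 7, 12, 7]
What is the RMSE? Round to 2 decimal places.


MSE = 31.7500. RMSE = sqrt(31.7500) = 5.63.

5.63


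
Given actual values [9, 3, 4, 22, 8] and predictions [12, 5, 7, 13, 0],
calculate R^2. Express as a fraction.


Mean(y) = 46/5. SS_res = 167. SS_tot = 1154/5. R^2 = 1 - 167/(1154/5) = 319/1154.

319/1154


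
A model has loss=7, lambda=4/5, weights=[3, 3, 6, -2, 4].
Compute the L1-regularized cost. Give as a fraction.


L1 norm = sum(|w|) = 18. J = 7 + 4/5 * 18 = 107/5.

107/5


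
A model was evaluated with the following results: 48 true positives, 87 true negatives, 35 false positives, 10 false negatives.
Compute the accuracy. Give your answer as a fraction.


Accuracy = (TP + TN) / (TP + TN + FP + FN) = (48 + 87) / 180 = 3/4.

3/4


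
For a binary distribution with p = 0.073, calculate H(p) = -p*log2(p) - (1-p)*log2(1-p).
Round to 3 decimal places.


H = -0.073*log2(0.073) - 0.927*log2(0.927) = 0.377.

0.377


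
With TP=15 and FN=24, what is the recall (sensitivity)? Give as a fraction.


Recall = TP / (TP + FN) = 15 / 39 = 5/13.

5/13


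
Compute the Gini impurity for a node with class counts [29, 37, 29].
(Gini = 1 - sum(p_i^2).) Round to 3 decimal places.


Total = 95. Proportions: 29/95, 37/95, 29/95. sum(p_i^2) = 0.3381. Gini = 1 - 0.3381 = 0.6619, which rounds to 0.662.

0.662


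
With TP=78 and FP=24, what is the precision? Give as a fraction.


Precision = TP / (TP + FP) = 78 / 102 = 13/17.

13/17


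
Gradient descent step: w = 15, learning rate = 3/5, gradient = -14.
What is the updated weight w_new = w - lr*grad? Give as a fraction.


w_new = 15 - 3/5 * -14 = 15 - -42/5 = 117/5.

117/5


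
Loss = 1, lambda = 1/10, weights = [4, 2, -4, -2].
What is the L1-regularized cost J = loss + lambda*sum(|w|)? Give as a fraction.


L1 norm = sum(|w|) = 12. J = 1 + 1/10 * 12 = 11/5.

11/5


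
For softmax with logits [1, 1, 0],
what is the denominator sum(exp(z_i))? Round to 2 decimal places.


Denom = e^1=2.7183 + e^1=2.7183 + e^0=1.0000. Sum = 6.4366, which rounds to 6.44.

6.44


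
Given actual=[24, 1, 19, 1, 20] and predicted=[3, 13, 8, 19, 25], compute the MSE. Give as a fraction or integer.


MSE = (1/5) * ((24-3)^2=441 + (1-13)^2=144 + (19-8)^2=121 + (1-19)^2=324 + (20-25)^2=25). Sum = 1055. MSE = 211.

211


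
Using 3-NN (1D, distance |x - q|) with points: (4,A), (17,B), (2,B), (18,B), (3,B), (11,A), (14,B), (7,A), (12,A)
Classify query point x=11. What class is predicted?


Distances: |4-11|=7, |17-11|=6, |2-11|=9, |18-11|=7, |3-11|=8, |11-11|=0, |14-11|=3, |7-11|=4, |12-11|=1. 3 nearest: (11,A), (12,A), (14,B). Counts: {'A': 2, 'B': 1}. Majority class: A.

A


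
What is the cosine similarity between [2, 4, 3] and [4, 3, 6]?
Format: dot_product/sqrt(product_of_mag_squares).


dot = 38. |a|^2 = 29, |b|^2 = 61. cos = 38/sqrt(1769).

38/sqrt(1769)


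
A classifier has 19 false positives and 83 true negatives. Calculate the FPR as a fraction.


FPR = FP / (FP + TN) = 19 / 102 = 19/102.

19/102


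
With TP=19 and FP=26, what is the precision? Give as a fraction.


Precision = TP / (TP + FP) = 19 / 45 = 19/45.

19/45


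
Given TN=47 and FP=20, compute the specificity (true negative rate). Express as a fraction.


Specificity = TN / (TN + FP) = 47 / 67 = 47/67.

47/67


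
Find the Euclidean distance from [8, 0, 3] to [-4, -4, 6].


d = sqrt(sum of squared differences). (8--4)^2=144, (0--4)^2=16, (3-6)^2=9. Sum = 169.

13


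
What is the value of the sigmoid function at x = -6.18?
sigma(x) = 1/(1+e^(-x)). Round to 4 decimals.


sigma(-6.18) = 1/(1+e^(6.18)) = 1/(1+482.991956) = 1/483.991956 = 0.0021.

0.0021


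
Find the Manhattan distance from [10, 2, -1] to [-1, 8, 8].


d = sum of absolute differences: |10--1|=11 + |2-8|=6 + |-1-8|=9 = 26.

26


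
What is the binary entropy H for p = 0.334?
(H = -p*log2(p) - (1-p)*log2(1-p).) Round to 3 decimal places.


H = -0.334*log2(0.334) - 0.666*log2(0.666) = 0.919.

0.919


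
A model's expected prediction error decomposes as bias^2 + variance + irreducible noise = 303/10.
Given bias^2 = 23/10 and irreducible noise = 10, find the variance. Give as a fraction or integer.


Total error = bias^2 + variance + irreducible noise. So variance = 303/10 - 23/10 - 10 = 18.

18


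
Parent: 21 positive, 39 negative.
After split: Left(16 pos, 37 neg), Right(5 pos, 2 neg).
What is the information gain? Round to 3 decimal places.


H(parent) = 0.9341. H(left) = 0.8836, H(right) = 0.8631. Weighted = (53/60)*0.8836 + (7/60)*0.8631 = 0.8812. IG = 0.9341 - 0.8812 = 0.0529, which rounds to 0.053.

0.053


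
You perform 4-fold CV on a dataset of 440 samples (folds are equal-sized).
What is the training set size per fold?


Each validation fold has 440/4 = 110 samples. Training set = 440 - 110 = 330.

330


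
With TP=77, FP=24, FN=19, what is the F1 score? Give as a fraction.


Precision = 77/101 = 77/101. Recall = 77/96 = 77/96. F1 = 2*P*R/(P+R) = 154/197.

154/197


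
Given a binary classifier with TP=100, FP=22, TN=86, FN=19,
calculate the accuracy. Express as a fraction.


Accuracy = (TP + TN) / (TP + TN + FP + FN) = (100 + 86) / 227 = 186/227.

186/227


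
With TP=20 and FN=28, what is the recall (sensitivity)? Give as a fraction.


Recall = TP / (TP + FN) = 20 / 48 = 5/12.

5/12


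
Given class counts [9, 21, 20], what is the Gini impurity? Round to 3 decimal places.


Total = 50. Proportions: 9/50, 21/50, 20/50. sum(p_i^2) = 0.3688. Gini = 1 - 0.3688 = 0.6312, which rounds to 0.631.

0.631


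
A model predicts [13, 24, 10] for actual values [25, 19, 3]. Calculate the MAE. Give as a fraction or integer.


MAE = (1/3) * (|25-13|=12 + |19-24|=5 + |3-10|=7). Sum = 24. MAE = 8.

8


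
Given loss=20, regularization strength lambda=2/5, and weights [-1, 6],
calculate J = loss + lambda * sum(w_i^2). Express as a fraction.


L2 sq norm = sum(w^2) = 37. J = 20 + 2/5 * 37 = 174/5.

174/5


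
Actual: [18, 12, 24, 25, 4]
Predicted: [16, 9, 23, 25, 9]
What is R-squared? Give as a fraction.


Mean(y) = 83/5. SS_res = 39. SS_tot = 1536/5. R^2 = 1 - 39/(1536/5) = 447/512.

447/512


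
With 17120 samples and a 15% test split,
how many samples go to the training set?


Test set = 17120 * 15% = 2568. Training set = 17120 - 2568 = 14552.

14552


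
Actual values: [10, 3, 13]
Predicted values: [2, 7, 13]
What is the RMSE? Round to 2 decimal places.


MSE = 26.6667. RMSE = sqrt(26.6667) = 5.16.

5.16


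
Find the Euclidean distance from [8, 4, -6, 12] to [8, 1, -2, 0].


d = sqrt(sum of squared differences). (8-8)^2=0, (4-1)^2=9, (-6--2)^2=16, (12-0)^2=144. Sum = 169.

13


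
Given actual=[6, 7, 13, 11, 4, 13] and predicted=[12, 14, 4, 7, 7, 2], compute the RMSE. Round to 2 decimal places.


MSE = 52.0000. RMSE = sqrt(52.0000) = 7.21.

7.21


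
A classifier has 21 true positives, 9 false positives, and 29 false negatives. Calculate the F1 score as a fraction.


Precision = 21/30 = 7/10. Recall = 21/50 = 21/50. F1 = 2*P*R/(P+R) = 21/40.

21/40


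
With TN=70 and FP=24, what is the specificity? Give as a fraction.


Specificity = TN / (TN + FP) = 70 / 94 = 35/47.

35/47


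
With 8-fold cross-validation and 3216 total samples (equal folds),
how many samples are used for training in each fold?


Each validation fold has 3216/8 = 402 samples. Training set = 3216 - 402 = 2814.

2814


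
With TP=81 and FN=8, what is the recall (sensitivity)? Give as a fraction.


Recall = TP / (TP + FN) = 81 / 89 = 81/89.

81/89


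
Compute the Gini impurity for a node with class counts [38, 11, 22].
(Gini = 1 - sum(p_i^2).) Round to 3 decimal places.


Total = 71. Proportions: 38/71, 11/71, 22/71. sum(p_i^2) = 0.4065. Gini = 1 - 0.4065 = 0.5935, which rounds to 0.594.

0.594


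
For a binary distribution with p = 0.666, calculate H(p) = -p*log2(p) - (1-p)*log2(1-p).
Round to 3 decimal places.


H = -0.666*log2(0.666) - 0.334*log2(0.334) = 0.919.

0.919


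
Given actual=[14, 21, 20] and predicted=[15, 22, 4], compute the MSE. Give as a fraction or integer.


MSE = (1/3) * ((14-15)^2=1 + (21-22)^2=1 + (20-4)^2=256). Sum = 258. MSE = 86.

86


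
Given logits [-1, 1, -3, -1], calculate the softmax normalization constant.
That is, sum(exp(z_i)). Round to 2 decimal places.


Denom = e^-1=0.3679 + e^1=2.7183 + e^-3=0.0498 + e^-1=0.3679. Sum = 3.5039, which rounds to 3.50.

3.50


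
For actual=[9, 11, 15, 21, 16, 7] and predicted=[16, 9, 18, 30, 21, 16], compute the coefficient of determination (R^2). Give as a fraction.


Mean(y) = 79/6. SS_res = 249. SS_tot = 797/6. R^2 = 1 - 249/(797/6) = -697/797.

-697/797


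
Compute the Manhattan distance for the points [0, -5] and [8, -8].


d = sum of absolute differences: |0-8|=8 + |-5--8|=3 = 11.

11


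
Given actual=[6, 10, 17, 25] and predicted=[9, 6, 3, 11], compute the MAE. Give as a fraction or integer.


MAE = (1/4) * (|6-9|=3 + |10-6|=4 + |17-3|=14 + |25-11|=14). Sum = 35. MAE = 35/4.

35/4


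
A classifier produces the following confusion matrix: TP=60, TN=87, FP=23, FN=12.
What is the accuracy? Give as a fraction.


Accuracy = (TP + TN) / (TP + TN + FP + FN) = (60 + 87) / 182 = 21/26.

21/26


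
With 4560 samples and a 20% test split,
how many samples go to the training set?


Test set = 4560 * 20% = 912. Training set = 4560 - 912 = 3648.

3648


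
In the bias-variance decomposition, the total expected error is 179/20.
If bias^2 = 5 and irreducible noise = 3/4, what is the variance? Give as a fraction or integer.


Total error = bias^2 + variance + irreducible noise. So variance = 179/20 - 5 - 3/4 = 16/5.

16/5


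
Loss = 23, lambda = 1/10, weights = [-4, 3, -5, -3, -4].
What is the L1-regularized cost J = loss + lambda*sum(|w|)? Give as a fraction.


L1 norm = sum(|w|) = 19. J = 23 + 1/10 * 19 = 249/10.

249/10


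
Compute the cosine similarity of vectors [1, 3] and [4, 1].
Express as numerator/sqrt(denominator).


dot = 7. |a|^2 = 10, |b|^2 = 17. cos = 7/sqrt(170).

7/sqrt(170)


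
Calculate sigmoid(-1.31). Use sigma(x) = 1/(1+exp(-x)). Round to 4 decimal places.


sigma(-1.31) = 1/(1+e^(1.31)) = 1/(1+3.706174) = 1/4.706174 = 0.2125.

0.2125


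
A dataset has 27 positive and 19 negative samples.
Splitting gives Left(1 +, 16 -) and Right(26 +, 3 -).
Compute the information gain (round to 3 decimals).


H(parent) = 0.9781. H(left) = 0.3228, H(right) = 0.4798. Weighted = (17/46)*0.3228 + (29/46)*0.4798 = 0.4218. IG = 0.9781 - 0.4218 = 0.5563, which rounds to 0.556.

0.556


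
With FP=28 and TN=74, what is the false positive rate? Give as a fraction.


FPR = FP / (FP + TN) = 28 / 102 = 14/51.

14/51


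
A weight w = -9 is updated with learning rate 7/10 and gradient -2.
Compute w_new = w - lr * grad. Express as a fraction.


w_new = -9 - 7/10 * -2 = -9 - -7/5 = -38/5.

-38/5


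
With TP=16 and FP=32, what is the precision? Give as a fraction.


Precision = TP / (TP + FP) = 16 / 48 = 1/3.

1/3


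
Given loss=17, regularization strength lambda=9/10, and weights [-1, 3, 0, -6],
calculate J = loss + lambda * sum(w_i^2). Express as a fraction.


L2 sq norm = sum(w^2) = 46. J = 17 + 9/10 * 46 = 292/5.

292/5


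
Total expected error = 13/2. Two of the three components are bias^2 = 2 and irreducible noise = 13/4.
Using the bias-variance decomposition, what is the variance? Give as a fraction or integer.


Total error = bias^2 + variance + irreducible noise. So variance = 13/2 - 2 - 13/4 = 5/4.

5/4


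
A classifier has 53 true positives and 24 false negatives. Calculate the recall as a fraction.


Recall = TP / (TP + FN) = 53 / 77 = 53/77.

53/77


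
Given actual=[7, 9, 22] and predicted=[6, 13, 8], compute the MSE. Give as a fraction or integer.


MSE = (1/3) * ((7-6)^2=1 + (9-13)^2=16 + (22-8)^2=196). Sum = 213. MSE = 71.

71


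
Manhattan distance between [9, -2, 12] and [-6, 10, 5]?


d = sum of absolute differences: |9--6|=15 + |-2-10|=12 + |12-5|=7 = 34.

34


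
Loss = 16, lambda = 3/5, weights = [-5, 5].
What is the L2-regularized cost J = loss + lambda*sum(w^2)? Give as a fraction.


L2 sq norm = sum(w^2) = 50. J = 16 + 3/5 * 50 = 46.

46


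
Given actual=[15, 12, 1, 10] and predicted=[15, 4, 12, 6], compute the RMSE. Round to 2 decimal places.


MSE = 50.2500. RMSE = sqrt(50.2500) = 7.09.

7.09


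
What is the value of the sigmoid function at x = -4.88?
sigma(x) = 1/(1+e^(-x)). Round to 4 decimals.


sigma(-4.88) = 1/(1+e^(4.88)) = 1/(1+131.630664) = 1/132.630664 = 0.0075.

0.0075


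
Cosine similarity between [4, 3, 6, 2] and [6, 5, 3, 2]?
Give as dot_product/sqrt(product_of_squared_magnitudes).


dot = 61. |a|^2 = 65, |b|^2 = 74. cos = 61/sqrt(4810).

61/sqrt(4810)


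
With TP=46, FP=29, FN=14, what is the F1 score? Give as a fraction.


Precision = 46/75 = 46/75. Recall = 46/60 = 23/30. F1 = 2*P*R/(P+R) = 92/135.

92/135


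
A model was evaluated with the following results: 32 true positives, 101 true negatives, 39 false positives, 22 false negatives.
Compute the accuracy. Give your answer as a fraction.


Accuracy = (TP + TN) / (TP + TN + FP + FN) = (32 + 101) / 194 = 133/194.

133/194


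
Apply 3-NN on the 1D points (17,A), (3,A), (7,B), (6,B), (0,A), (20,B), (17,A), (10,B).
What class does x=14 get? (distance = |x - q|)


Distances: |17-14|=3, |3-14|=11, |7-14|=7, |6-14|=8, |0-14|=14, |20-14|=6, |17-14|=3, |10-14|=4. 3 nearest: (17,A), (17,A), (10,B). Counts: {'A': 2, 'B': 1}. Majority class: A.

A


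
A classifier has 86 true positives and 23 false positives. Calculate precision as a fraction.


Precision = TP / (TP + FP) = 86 / 109 = 86/109.

86/109


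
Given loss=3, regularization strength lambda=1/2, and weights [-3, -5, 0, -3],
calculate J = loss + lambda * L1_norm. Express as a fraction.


L1 norm = sum(|w|) = 11. J = 3 + 1/2 * 11 = 17/2.

17/2


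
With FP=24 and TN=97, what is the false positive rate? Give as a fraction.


FPR = FP / (FP + TN) = 24 / 121 = 24/121.

24/121


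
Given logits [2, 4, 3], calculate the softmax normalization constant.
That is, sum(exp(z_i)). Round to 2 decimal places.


Denom = e^2=7.3891 + e^4=54.5982 + e^3=20.0855. Sum = 82.0728, which rounds to 82.07.

82.07


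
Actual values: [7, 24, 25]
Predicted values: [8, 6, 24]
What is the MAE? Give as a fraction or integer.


MAE = (1/3) * (|7-8|=1 + |24-6|=18 + |25-24|=1). Sum = 20. MAE = 20/3.

20/3


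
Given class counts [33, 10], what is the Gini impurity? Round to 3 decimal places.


Total = 43. Proportions: 33/43, 10/43. sum(p_i^2) = 0.6431. Gini = 1 - 0.6431 = 0.3569, which rounds to 0.357.

0.357


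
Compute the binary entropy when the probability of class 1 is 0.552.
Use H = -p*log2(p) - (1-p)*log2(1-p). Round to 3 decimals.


H = -0.552*log2(0.552) - 0.448*log2(0.448) = 0.992.

0.992


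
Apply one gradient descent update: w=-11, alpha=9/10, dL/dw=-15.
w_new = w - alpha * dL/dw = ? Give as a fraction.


w_new = -11 - 9/10 * -15 = -11 - -27/2 = 5/2.

5/2


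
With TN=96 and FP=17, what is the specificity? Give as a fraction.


Specificity = TN / (TN + FP) = 96 / 113 = 96/113.

96/113


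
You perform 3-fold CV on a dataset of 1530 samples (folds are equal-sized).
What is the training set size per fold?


Each validation fold has 1530/3 = 510 samples. Training set = 1530 - 510 = 1020.

1020


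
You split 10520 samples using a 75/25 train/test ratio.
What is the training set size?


Test set = 10520 * 25% = 2630. Training set = 10520 - 2630 = 7890.

7890


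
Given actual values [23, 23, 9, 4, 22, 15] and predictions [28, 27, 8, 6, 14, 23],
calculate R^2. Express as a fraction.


Mean(y) = 16. SS_res = 174. SS_tot = 328. R^2 = 1 - 174/(328) = 77/164.

77/164


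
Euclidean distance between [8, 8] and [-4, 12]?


d = sqrt(sum of squared differences). (8--4)^2=144, (8-12)^2=16. Sum = 160.

sqrt(160)


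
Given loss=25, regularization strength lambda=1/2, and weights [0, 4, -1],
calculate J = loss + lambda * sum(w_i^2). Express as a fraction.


L2 sq norm = sum(w^2) = 17. J = 25 + 1/2 * 17 = 67/2.

67/2


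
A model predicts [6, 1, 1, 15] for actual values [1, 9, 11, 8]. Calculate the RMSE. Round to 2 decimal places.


MSE = 59.5000. RMSE = sqrt(59.5000) = 7.71.

7.71


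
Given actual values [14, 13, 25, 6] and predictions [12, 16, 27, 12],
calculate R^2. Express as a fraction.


Mean(y) = 29/2. SS_res = 53. SS_tot = 185. R^2 = 1 - 53/(185) = 132/185.

132/185


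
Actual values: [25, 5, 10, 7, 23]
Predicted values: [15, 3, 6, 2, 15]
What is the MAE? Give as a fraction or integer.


MAE = (1/5) * (|25-15|=10 + |5-3|=2 + |10-6|=4 + |7-2|=5 + |23-15|=8). Sum = 29. MAE = 29/5.

29/5


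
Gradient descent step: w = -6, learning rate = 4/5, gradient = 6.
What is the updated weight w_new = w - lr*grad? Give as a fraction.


w_new = -6 - 4/5 * 6 = -6 - 24/5 = -54/5.

-54/5


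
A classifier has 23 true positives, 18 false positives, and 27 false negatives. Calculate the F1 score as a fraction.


Precision = 23/41 = 23/41. Recall = 23/50 = 23/50. F1 = 2*P*R/(P+R) = 46/91.

46/91


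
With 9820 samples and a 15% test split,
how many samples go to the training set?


Test set = 9820 * 15% = 1473. Training set = 9820 - 1473 = 8347.

8347


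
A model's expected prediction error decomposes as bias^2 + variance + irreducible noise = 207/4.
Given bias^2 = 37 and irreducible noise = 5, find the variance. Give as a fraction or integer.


Total error = bias^2 + variance + irreducible noise. So variance = 207/4 - 37 - 5 = 39/4.

39/4


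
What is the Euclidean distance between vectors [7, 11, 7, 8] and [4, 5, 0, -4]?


d = sqrt(sum of squared differences). (7-4)^2=9, (11-5)^2=36, (7-0)^2=49, (8--4)^2=144. Sum = 238.

sqrt(238)


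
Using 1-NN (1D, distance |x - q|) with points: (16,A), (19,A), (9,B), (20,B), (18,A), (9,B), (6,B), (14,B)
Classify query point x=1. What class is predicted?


Distances: |16-1|=15, |19-1|=18, |9-1|=8, |20-1|=19, |18-1|=17, |9-1|=8, |6-1|=5, |14-1|=13. 1 nearest: (6,B). Counts: {'B': 1}. Majority class: B.

B


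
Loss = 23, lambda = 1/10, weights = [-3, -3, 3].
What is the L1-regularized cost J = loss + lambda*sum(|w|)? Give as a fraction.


L1 norm = sum(|w|) = 9. J = 23 + 1/10 * 9 = 239/10.

239/10


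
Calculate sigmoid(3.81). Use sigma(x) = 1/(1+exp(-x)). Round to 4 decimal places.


sigma(3.81) = 1/(1+e^(-3.81)) = 1/(1+0.022148) = 1/1.022148 = 0.9783.

0.9783


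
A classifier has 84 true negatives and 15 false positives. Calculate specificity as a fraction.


Specificity = TN / (TN + FP) = 84 / 99 = 28/33.

28/33


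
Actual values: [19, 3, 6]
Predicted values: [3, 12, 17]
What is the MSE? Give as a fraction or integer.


MSE = (1/3) * ((19-3)^2=256 + (3-12)^2=81 + (6-17)^2=121). Sum = 458. MSE = 458/3.

458/3


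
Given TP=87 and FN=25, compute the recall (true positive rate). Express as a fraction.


Recall = TP / (TP + FN) = 87 / 112 = 87/112.

87/112


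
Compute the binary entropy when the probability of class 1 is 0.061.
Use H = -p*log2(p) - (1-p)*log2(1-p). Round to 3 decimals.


H = -0.061*log2(0.061) - 0.939*log2(0.939) = 0.331.

0.331


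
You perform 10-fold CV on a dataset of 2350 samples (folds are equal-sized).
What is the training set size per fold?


Each validation fold has 2350/10 = 235 samples. Training set = 2350 - 235 = 2115.

2115


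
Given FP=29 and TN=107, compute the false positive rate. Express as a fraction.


FPR = FP / (FP + TN) = 29 / 136 = 29/136.

29/136


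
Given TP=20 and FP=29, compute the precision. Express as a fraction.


Precision = TP / (TP + FP) = 20 / 49 = 20/49.

20/49


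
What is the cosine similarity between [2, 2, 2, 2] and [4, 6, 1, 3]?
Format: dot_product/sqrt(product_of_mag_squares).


dot = 28. |a|^2 = 16, |b|^2 = 62. cos = 28/sqrt(992).

28/sqrt(992)


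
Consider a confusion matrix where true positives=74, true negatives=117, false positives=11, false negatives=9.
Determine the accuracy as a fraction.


Accuracy = (TP + TN) / (TP + TN + FP + FN) = (74 + 117) / 211 = 191/211.

191/211


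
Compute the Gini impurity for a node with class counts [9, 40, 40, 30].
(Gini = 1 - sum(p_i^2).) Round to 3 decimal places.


Total = 119. Proportions: 9/119, 40/119, 40/119, 30/119. sum(p_i^2) = 0.2952. Gini = 1 - 0.2952 = 0.7048, which rounds to 0.705.

0.705


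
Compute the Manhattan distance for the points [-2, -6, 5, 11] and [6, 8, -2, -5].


d = sum of absolute differences: |-2-6|=8 + |-6-8|=14 + |5--2|=7 + |11--5|=16 = 45.

45


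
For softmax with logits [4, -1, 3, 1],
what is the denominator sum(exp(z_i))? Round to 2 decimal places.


Denom = e^4=54.5982 + e^-1=0.3679 + e^3=20.0855 + e^1=2.7183. Sum = 77.7699, which rounds to 77.77.

77.77


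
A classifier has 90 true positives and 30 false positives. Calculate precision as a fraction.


Precision = TP / (TP + FP) = 90 / 120 = 3/4.

3/4


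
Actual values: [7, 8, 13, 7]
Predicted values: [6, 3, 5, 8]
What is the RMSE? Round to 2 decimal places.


MSE = 22.7500. RMSE = sqrt(22.7500) = 4.77.

4.77


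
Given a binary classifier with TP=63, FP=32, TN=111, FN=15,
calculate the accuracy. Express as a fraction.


Accuracy = (TP + TN) / (TP + TN + FP + FN) = (63 + 111) / 221 = 174/221.

174/221


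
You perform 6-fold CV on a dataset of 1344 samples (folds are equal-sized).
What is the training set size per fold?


Each validation fold has 1344/6 = 224 samples. Training set = 1344 - 224 = 1120.

1120


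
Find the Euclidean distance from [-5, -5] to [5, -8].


d = sqrt(sum of squared differences). (-5-5)^2=100, (-5--8)^2=9. Sum = 109.

sqrt(109)


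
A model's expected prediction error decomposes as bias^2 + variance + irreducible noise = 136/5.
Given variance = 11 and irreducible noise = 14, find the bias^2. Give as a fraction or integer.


Total error = bias^2 + variance + irreducible noise. So bias^2 = 136/5 - 11 - 14 = 11/5.

11/5


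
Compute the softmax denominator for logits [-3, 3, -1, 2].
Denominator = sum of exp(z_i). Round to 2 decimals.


Denom = e^-3=0.0498 + e^3=20.0855 + e^-1=0.3679 + e^2=7.3891. Sum = 27.8923, which rounds to 27.89.

27.89


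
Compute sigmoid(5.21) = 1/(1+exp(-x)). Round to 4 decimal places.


sigma(5.21) = 1/(1+e^(-5.21)) = 1/(1+0.005462) = 1/1.005462 = 0.9946.

0.9946


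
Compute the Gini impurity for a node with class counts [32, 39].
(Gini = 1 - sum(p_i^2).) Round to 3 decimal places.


Total = 71. Proportions: 32/71, 39/71. sum(p_i^2) = 0.5049. Gini = 1 - 0.5049 = 0.4951, which rounds to 0.495.

0.495


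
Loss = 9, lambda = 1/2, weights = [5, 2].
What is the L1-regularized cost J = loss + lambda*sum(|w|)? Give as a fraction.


L1 norm = sum(|w|) = 7. J = 9 + 1/2 * 7 = 25/2.

25/2
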